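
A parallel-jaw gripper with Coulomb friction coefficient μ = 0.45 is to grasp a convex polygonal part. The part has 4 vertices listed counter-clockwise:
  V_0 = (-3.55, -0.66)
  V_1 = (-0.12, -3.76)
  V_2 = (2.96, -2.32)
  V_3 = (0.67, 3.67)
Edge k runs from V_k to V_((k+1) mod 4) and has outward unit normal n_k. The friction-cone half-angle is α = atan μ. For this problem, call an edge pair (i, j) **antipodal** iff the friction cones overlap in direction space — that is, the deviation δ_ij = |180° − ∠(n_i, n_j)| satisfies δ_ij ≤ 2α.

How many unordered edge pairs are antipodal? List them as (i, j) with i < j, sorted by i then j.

count = 2; pairs: (0,2), (1,3)

α = atan 0.45 = 24.23°;  2α = 48.46°
n_0 = (-0.6705, -0.7419)
n_1 = (+0.4235, -0.9059)
n_2 = (+0.9341, +0.3571)
n_3 = (-0.7161, +0.6980)
  (0,1): δ = 112.84°  ·
  (0,2): δ = 26.97°  ✓
  (0,3): δ = 87.84°  ·
  (1,2): δ = 94.14°  ·
  (1,3): δ = 20.68°  ✓
  (2,3): δ = 65.18°  ·
antipodal pairs: 2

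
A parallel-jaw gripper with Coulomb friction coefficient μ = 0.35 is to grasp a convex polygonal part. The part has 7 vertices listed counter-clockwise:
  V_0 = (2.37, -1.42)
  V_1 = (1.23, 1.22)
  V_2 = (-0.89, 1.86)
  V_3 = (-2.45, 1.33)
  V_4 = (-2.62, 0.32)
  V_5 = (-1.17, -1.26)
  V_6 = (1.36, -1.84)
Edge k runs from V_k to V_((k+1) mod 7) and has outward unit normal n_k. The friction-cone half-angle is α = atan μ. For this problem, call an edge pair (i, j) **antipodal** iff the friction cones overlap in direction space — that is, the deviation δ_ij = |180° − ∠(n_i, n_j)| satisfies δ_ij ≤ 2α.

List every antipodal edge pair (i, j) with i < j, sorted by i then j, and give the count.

α = atan 0.35 = 19.29°;  2α = 38.58°
n_0 = (+0.9181, +0.3964)
n_1 = (+0.2890, +0.9573)
n_2 = (-0.3217, +0.9468)
n_3 = (-0.9861, +0.1660)
n_4 = (-0.7368, -0.6761)
n_5 = (-0.2235, -0.9747)
n_6 = (+0.3840, -0.9233)
  (0,1): δ = 130.15°  ·
  (0,2): δ = 94.59°  ·
  (0,3): δ = 32.91°  ✓
  (0,4): δ = 19.19°  ✓
  (0,5): δ = 53.73°  ·
  (0,6): δ = 89.22°  ·
  (1,2): δ = 144.44°  ·
  (1,3): δ = 82.76°  ·
  (1,4): δ = 30.66°  ✓
  (1,5): δ = 3.89°  ✓
  (1,6): δ = 39.38°  ·
  (2,3): δ = 118.32°  ·
  (2,4): δ = 66.22°  ·
  (2,5): δ = 31.68°  ✓
  (2,6): δ = 3.81°  ✓
  (3,4): δ = 127.90°  ·
  (3,5): δ = 93.36°  ·
  (3,6): δ = 57.87°  ·
  (4,5): δ = 145.46°  ·
  (4,6): δ = 109.96°  ·
  (5,6): δ = 144.51°  ·
antipodal pairs: 6

count = 6; pairs: (0,3), (0,4), (1,4), (1,5), (2,5), (2,6)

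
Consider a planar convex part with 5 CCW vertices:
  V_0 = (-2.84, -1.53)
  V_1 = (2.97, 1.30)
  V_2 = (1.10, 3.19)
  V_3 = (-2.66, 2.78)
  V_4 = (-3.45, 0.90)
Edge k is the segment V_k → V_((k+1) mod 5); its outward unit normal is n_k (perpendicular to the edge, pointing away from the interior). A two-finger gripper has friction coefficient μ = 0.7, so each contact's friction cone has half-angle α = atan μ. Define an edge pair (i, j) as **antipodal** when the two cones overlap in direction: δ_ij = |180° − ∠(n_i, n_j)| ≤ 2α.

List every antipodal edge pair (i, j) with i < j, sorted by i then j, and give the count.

α = atan 0.7 = 34.99°;  2α = 69.98°
n_0 = (+0.4379, -0.8990)
n_1 = (+0.7109, +0.7033)
n_2 = (-0.1084, +0.9941)
n_3 = (-0.9219, +0.3874)
n_4 = (-0.9699, -0.2435)
  (0,1): δ = 71.28°  ·
  (0,2): δ = 19.75°  ✓
  (0,3): δ = 41.24°  ✓
  (0,4): δ = 78.12°  ·
  (1,2): δ = 128.47°  ·
  (1,3): δ = 67.49°  ✓
  (1,4): δ = 30.60°  ✓
  (2,3): δ = 119.02°  ·
  (2,4): δ = 82.13°  ·
  (3,4): δ = 143.12°  ·
antipodal pairs: 4

count = 4; pairs: (0,2), (0,3), (1,3), (1,4)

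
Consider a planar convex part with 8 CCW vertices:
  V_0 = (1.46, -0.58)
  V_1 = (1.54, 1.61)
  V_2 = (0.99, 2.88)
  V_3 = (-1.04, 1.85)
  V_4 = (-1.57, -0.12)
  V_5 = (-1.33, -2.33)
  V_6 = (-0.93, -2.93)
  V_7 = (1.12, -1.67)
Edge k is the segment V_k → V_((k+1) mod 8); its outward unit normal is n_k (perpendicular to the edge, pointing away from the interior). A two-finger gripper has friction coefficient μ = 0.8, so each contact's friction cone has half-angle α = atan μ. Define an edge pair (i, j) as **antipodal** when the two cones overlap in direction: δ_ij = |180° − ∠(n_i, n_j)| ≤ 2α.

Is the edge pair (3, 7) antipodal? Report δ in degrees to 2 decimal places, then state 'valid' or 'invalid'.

δ = 2.27°, valid

α = atan 0.8 = 38.66°;  2α = 77.32°
edge 3: e_3 = (-0.53, -1.97);  n_3 = (-0.9657, +0.2598)
edge 7: e_7 = (+0.34, +1.09);  n_7 = (+0.9546, -0.2978)
∠(n_3, n_7) = 177.73°
δ = |180° − 177.73°| = 2.27°
2.27° ≤ 2α = 77.32°  →  valid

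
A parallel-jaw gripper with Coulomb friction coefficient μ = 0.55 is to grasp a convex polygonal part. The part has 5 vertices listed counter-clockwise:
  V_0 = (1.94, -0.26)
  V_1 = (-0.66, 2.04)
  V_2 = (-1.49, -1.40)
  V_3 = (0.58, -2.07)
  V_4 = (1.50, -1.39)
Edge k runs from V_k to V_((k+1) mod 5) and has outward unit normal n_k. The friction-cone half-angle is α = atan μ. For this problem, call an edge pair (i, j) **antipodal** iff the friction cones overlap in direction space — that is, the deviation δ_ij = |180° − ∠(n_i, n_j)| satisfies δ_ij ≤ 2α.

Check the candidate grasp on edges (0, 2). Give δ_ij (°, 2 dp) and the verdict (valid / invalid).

α = atan 0.55 = 28.81°;  2α = 57.62°
edge 0: e_0 = (-2.60, +2.30);  n_0 = (+0.6626, +0.7490)
edge 2: e_2 = (+2.07, -0.67);  n_2 = (-0.3079, -0.9514)
∠(n_0, n_2) = 156.44°
δ = |180° − 156.44°| = 23.56°
23.56° ≤ 2α = 57.62°  →  valid

δ = 23.56°, valid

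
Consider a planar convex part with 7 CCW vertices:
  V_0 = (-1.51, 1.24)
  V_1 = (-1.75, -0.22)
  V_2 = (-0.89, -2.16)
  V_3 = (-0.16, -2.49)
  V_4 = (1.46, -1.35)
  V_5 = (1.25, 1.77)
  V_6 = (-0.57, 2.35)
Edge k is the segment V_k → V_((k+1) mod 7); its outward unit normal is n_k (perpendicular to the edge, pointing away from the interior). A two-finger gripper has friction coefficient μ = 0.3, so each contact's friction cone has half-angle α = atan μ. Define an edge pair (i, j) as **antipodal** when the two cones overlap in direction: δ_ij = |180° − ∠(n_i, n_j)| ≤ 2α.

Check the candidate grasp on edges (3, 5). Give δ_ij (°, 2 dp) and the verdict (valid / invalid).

α = atan 0.3 = 16.70°;  2α = 33.40°
edge 3: e_3 = (+1.62, +1.14);  n_3 = (+0.5755, -0.8178)
edge 5: e_5 = (-1.82, +0.58);  n_5 = (+0.3036, +0.9528)
∠(n_3, n_5) = 127.19°
δ = |180° − 127.19°| = 52.81°
52.81° > 2α = 33.40°  →  invalid

δ = 52.81°, invalid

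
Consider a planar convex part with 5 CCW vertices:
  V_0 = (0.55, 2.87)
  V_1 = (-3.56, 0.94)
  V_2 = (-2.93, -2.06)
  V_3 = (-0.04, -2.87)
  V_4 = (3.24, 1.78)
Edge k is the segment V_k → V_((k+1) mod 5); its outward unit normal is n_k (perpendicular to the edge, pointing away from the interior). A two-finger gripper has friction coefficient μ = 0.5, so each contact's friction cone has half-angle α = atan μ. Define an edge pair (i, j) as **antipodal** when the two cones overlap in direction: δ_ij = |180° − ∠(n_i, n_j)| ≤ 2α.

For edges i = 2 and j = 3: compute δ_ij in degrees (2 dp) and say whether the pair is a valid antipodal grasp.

δ = 109.54°, invalid

α = atan 0.5 = 26.57°;  2α = 53.13°
edge 2: e_2 = (+2.89, -0.81);  n_2 = (-0.2699, -0.9629)
edge 3: e_3 = (+3.28, +4.65);  n_3 = (+0.8172, -0.5764)
∠(n_2, n_3) = 70.46°
δ = |180° − 70.46°| = 109.54°
109.54° > 2α = 53.13°  →  invalid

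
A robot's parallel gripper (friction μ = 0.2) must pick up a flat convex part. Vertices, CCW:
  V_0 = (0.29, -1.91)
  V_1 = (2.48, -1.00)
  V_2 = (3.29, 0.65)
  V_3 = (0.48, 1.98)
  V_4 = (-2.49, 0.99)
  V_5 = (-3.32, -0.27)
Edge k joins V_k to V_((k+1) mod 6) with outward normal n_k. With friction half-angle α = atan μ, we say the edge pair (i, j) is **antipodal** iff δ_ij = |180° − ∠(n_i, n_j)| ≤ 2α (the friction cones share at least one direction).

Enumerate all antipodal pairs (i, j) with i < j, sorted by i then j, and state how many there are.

α = atan 0.2 = 11.31°;  2α = 22.62°
n_0 = (+0.3837, -0.9235)
n_1 = (+0.8977, -0.4407)
n_2 = (+0.4278, +0.9039)
n_3 = (-0.3162, +0.9487)
n_4 = (-0.8351, +0.5501)
n_5 = (-0.4136, -0.9105)
  (0,1): δ = 138.71°  ·
  (0,2): δ = 47.89°  ·
  (0,3): δ = 4.13°  ✓
  (0,4): δ = 34.06°  ·
  (0,5): δ = 133.00°  ·
  (1,2): δ = 89.18°  ·
  (1,3): δ = 45.42°  ·
  (1,4): δ = 7.23°  ✓
  (1,5): δ = 91.71°  ·
  (2,3): δ = 136.24°  ·
  (2,4): δ = 98.05°  ·
  (2,5): δ = 0.90°  ✓
  (3,4): δ = 141.81°  ·
  (3,5): δ = 42.87°  ·
  (4,5): δ = 81.06°  ·
antipodal pairs: 3

count = 3; pairs: (0,3), (1,4), (2,5)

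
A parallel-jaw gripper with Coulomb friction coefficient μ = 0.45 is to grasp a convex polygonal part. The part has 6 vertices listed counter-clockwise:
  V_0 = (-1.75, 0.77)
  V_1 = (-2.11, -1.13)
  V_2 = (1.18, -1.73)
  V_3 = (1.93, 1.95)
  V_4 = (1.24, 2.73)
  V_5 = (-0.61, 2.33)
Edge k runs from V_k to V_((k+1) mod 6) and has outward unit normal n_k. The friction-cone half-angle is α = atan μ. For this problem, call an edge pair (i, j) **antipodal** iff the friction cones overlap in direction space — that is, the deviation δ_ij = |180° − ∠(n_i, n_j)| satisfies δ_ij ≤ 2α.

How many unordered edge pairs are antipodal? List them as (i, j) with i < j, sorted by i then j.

count = 4; pairs: (0,2), (1,3), (1,4), (2,5)

α = atan 0.45 = 24.23°;  2α = 48.46°
n_0 = (-0.9825, +0.1862)
n_1 = (-0.1794, -0.9838)
n_2 = (+0.9799, -0.1997)
n_3 = (+0.7490, +0.6626)
n_4 = (-0.2113, +0.9774)
n_5 = (-0.8074, +0.5900)
  (0,1): δ = 89.61°  ·
  (0,2): δ = 0.79°  ✓
  (0,3): δ = 52.23°  ·
  (0,4): δ = 112.93°  ·
  (0,5): δ = 154.57°  ·
  (1,2): δ = 91.18°  ·
  (1,3): δ = 38.17°  ✓
  (1,4): δ = 22.54°  ✓
  (1,5): δ = 64.18°  ·
  (2,3): δ = 126.98°  ·
  (2,4): δ = 66.28°  ·
  (2,5): δ = 24.64°  ✓
  (3,4): δ = 119.30°  ·
  (3,5): δ = 77.65°  ·
  (4,5): δ = 138.36°  ·
antipodal pairs: 4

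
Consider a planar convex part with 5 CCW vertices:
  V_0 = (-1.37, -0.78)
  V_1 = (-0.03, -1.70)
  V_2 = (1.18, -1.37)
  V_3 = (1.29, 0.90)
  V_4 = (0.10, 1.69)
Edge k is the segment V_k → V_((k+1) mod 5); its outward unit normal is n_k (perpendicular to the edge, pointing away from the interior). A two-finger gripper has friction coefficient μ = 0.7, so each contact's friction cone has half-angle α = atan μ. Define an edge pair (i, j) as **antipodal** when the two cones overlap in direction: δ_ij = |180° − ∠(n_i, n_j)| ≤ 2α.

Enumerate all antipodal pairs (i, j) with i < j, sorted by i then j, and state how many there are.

count = 5; pairs: (0,2), (0,3), (1,3), (1,4), (2,4)

α = atan 0.7 = 34.99°;  2α = 69.98°
n_0 = (-0.5660, -0.8244)
n_1 = (+0.2631, -0.9648)
n_2 = (+0.9988, -0.0484)
n_3 = (+0.5531, +0.8331)
n_4 = (-0.8593, +0.5114)
  (0,1): δ = 130.27°  ·
  (0,2): δ = 58.30°  ✓
  (0,3): δ = 0.89°  ✓
  (0,4): δ = 93.71°  ·
  (1,2): δ = 108.03°  ·
  (1,3): δ = 48.83°  ✓
  (1,4): δ = 43.99°  ✓
  (2,3): δ = 120.80°  ·
  (2,4): δ = 27.98°  ✓
  (3,4): δ = 87.18°  ·
antipodal pairs: 5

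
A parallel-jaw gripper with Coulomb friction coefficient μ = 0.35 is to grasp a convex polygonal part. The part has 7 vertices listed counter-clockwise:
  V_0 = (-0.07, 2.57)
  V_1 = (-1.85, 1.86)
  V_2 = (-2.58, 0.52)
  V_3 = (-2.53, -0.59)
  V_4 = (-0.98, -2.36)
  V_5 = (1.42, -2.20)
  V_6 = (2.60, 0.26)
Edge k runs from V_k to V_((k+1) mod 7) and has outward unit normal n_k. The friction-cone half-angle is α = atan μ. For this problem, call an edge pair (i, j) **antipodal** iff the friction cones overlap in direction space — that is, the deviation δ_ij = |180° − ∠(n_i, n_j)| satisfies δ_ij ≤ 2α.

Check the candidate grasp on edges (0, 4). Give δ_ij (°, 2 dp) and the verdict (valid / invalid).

δ = 17.93°, valid

α = atan 0.35 = 19.29°;  2α = 38.58°
edge 0: e_0 = (-1.78, -0.71);  n_0 = (-0.3705, +0.9288)
edge 4: e_4 = (+2.40, +0.16);  n_4 = (+0.0665, -0.9978)
∠(n_0, n_4) = 162.07°
δ = |180° − 162.07°| = 17.93°
17.93° ≤ 2α = 38.58°  →  valid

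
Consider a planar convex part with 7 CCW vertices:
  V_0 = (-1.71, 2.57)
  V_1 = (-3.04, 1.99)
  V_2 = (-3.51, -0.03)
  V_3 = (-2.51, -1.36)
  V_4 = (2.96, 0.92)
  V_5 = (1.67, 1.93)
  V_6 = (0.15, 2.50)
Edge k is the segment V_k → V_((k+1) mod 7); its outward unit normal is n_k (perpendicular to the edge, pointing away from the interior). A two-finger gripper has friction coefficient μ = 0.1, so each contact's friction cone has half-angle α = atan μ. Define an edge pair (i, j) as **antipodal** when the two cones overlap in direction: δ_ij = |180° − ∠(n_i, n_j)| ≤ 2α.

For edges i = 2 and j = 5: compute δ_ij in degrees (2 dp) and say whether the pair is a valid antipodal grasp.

δ = 32.51°, invalid

α = atan 0.1 = 5.71°;  2α = 11.42°
edge 2: e_2 = (+1.00, -1.33);  n_2 = (-0.7993, -0.6010)
edge 5: e_5 = (-1.52, +0.57);  n_5 = (+0.3511, +0.9363)
∠(n_2, n_5) = 147.49°
δ = |180° − 147.49°| = 32.51°
32.51° > 2α = 11.42°  →  invalid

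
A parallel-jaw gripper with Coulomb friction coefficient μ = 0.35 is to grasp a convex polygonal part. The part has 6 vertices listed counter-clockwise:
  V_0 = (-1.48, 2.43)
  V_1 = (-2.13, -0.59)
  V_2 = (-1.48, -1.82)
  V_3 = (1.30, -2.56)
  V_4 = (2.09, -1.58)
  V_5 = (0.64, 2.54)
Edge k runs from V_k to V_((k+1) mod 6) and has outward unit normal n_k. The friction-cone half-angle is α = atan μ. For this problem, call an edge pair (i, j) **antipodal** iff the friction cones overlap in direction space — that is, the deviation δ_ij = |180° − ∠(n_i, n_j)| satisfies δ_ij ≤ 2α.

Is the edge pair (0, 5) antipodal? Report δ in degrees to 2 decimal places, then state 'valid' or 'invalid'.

δ = 105.12°, invalid

α = atan 0.35 = 19.29°;  2α = 38.58°
edge 0: e_0 = (-0.65, -3.02);  n_0 = (-0.9776, +0.2104)
edge 5: e_5 = (-2.12, -0.11);  n_5 = (-0.0518, +0.9987)
∠(n_0, n_5) = 74.88°
δ = |180° − 74.88°| = 105.12°
105.12° > 2α = 38.58°  →  invalid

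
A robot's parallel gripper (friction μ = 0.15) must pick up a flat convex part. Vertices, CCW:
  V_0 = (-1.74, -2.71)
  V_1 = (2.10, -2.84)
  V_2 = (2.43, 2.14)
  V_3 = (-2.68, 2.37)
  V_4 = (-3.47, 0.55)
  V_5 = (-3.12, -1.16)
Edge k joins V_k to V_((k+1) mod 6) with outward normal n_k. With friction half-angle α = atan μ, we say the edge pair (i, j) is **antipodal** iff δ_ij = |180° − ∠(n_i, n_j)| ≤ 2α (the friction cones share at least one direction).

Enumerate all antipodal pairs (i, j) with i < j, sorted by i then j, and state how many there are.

count = 2; pairs: (0,2), (1,4)

α = atan 0.15 = 8.53°;  2α = 17.06°
n_0 = (-0.0338, -0.9994)
n_1 = (+0.9978, -0.0661)
n_2 = (+0.0450, +0.9990)
n_3 = (-0.9173, +0.3982)
n_4 = (-0.9797, -0.2005)
n_5 = (-0.7469, -0.6650)
  (0,1): δ = 91.85°  ·
  (0,2): δ = 0.64°  ✓
  (0,3): δ = 68.47°  ·
  (0,4): δ = 103.51°  ·
  (0,5): δ = 133.62°  ·
  (1,2): δ = 88.79°  ·
  (1,3): δ = 19.67°  ·
  (1,4): δ = 15.36°  ✓
  (1,5): δ = 45.47°  ·
  (2,3): δ = 110.89°  ·
  (2,4): δ = 75.86°  ·
  (2,5): δ = 45.74°  ·
  (3,4): δ = 144.97°  ·
  (3,5): δ = 114.86°  ·
  (4,5): δ = 149.89°  ·
antipodal pairs: 2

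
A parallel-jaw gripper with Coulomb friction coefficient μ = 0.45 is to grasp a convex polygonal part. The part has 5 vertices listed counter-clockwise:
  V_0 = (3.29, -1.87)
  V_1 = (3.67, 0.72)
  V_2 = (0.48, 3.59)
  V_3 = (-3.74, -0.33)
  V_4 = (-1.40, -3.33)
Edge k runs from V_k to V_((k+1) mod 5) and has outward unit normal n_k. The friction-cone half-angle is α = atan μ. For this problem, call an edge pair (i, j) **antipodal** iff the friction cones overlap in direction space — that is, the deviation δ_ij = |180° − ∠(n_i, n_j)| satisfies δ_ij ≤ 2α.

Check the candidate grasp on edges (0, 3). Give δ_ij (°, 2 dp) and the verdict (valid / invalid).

δ = 46.30°, valid

α = atan 0.45 = 24.23°;  2α = 48.46°
edge 0: e_0 = (+0.38, +2.59);  n_0 = (+0.9894, -0.1452)
edge 3: e_3 = (+2.34, -3.00);  n_3 = (-0.7885, -0.6150)
∠(n_0, n_3) = 133.70°
δ = |180° − 133.70°| = 46.30°
46.30° ≤ 2α = 48.46°  →  valid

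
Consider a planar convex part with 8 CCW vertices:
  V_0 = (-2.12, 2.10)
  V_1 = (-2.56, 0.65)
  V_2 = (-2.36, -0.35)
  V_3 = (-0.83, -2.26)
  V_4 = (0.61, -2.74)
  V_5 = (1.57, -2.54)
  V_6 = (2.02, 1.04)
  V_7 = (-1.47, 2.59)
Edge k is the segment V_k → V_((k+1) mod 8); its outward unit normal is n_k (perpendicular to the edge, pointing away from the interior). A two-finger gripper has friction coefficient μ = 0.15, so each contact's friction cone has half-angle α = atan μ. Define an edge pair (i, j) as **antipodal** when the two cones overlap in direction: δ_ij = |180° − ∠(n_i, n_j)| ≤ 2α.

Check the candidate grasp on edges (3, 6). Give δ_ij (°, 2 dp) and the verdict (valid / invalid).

α = atan 0.15 = 8.53°;  2α = 17.06°
edge 3: e_3 = (+1.44, -0.48);  n_3 = (-0.3162, -0.9487)
edge 6: e_6 = (-3.49, +1.55);  n_6 = (+0.4059, +0.9139)
∠(n_3, n_6) = 174.49°
δ = |180° − 174.49°| = 5.51°
5.51° ≤ 2α = 17.06°  →  valid

δ = 5.51°, valid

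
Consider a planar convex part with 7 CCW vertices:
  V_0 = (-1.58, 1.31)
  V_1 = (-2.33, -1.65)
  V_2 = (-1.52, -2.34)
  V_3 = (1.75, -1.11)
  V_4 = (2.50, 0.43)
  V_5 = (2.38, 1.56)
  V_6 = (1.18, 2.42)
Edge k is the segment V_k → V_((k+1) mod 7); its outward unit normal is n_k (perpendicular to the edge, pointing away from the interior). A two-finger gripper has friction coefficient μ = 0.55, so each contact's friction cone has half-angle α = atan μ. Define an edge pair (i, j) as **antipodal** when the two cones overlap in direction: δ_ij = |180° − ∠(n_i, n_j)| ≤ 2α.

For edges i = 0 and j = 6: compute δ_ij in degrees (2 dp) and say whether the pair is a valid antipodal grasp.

α = atan 0.55 = 28.81°;  2α = 57.62°
edge 0: e_0 = (-0.75, -2.96);  n_0 = (-0.9694, +0.2456)
edge 6: e_6 = (-2.76, -1.11);  n_6 = (-0.3731, +0.9278)
∠(n_0, n_6) = 53.87°
δ = |180° − 53.87°| = 126.13°
126.13° > 2α = 57.62°  →  invalid

δ = 126.13°, invalid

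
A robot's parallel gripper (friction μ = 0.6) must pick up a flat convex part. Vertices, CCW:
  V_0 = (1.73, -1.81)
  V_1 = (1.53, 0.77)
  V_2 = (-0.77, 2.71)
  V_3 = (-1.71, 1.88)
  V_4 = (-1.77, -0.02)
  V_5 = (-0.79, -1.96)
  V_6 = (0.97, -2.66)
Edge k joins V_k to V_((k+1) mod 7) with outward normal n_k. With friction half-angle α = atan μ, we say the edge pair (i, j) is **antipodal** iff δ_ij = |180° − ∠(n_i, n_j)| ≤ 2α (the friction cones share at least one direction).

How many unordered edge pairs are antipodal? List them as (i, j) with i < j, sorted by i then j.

count = 8; pairs: (0,2), (0,3), (0,4), (1,3), (1,4), (1,5), (2,6), (3,6)

α = atan 0.6 = 30.96°;  2α = 61.93°
n_0 = (+0.9970, +0.0773)
n_1 = (+0.6447, +0.7644)
n_2 = (-0.6619, +0.7496)
n_3 = (-0.9995, +0.0316)
n_4 = (-0.8926, -0.4509)
n_5 = (-0.3696, -0.9292)
n_6 = (+0.7455, -0.6665)
  (0,1): δ = 134.58°  ·
  (0,2): δ = 52.99°  ✓
  (0,3): δ = 6.24°  ✓
  (0,4): δ = 22.37°  ✓
  (0,5): δ = 63.88°  ·
  (0,6): δ = 133.77°  ·
  (1,2): δ = 98.41°  ·
  (1,3): δ = 51.66°  ✓
  (1,4): δ = 23.05°  ✓
  (1,5): δ = 18.46°  ✓
  (1,6): δ = 88.35°  ·
  (2,3): δ = 133.25°  ·
  (2,4): δ = 104.64°  ·
  (2,5): δ = 63.13°  ·
  (2,6): δ = 6.76°  ✓
  (3,4): δ = 151.39°  ·
  (3,5): δ = 109.88°  ·
  (3,6): δ = 39.99°  ✓
  (4,5): δ = 138.49°  ·
  (4,6): δ = 68.60°  ·
  (5,6): δ = 110.11°  ·
antipodal pairs: 8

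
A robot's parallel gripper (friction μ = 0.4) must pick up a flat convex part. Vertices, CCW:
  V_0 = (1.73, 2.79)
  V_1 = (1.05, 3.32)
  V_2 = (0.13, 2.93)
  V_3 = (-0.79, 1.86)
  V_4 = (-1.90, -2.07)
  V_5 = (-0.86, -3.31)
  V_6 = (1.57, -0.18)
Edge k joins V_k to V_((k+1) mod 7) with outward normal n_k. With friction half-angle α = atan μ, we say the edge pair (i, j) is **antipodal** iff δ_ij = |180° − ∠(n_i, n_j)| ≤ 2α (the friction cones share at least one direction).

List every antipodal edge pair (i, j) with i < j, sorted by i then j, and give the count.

count = 7; pairs: (0,4), (1,5), (2,5), (2,6), (3,5), (3,6), (4,6)

α = atan 0.4 = 21.80°;  2α = 43.60°
n_0 = (+0.6147, +0.7887)
n_1 = (-0.3903, +0.9207)
n_2 = (-0.7583, +0.6520)
n_3 = (-0.9624, +0.2718)
n_4 = (-0.7662, -0.6426)
n_5 = (+0.7899, -0.6132)
n_6 = (+0.9986, -0.0538)
  (0,1): δ = 119.09°  ·
  (0,2): δ = 92.76°  ·
  (0,3): δ = 67.84°  ·
  (0,4): δ = 12.08°  ✓
  (0,5): δ = 90.11°  ·
  (0,6): δ = 124.85°  ·
  (1,2): δ = 153.66°  ·
  (1,3): δ = 128.74°  ·
  (1,4): δ = 72.99°  ·
  (1,5): δ = 29.20°  ✓
  (1,6): δ = 63.94°  ·
  (2,3): δ = 155.08°  ·
  (2,4): δ = 99.32°  ·
  (2,5): δ = 2.87°  ✓
  (2,6): δ = 37.61°  ✓
  (3,4): δ = 124.24°  ·
  (3,5): δ = 22.05°  ✓
  (3,6): δ = 12.69°  ✓
  (4,5): δ = 77.81°  ·
  (4,6): δ = 43.07°  ✓
  (5,6): δ = 145.26°  ·
antipodal pairs: 7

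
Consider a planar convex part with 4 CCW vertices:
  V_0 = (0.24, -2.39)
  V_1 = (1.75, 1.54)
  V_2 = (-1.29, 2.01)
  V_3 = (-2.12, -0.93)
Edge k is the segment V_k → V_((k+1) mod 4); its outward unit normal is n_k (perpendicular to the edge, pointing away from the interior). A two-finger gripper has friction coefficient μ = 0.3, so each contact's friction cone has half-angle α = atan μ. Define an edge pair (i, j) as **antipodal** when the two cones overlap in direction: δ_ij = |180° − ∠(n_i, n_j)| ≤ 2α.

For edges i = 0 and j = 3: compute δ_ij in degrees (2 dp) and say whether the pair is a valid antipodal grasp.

α = atan 0.3 = 16.70°;  2α = 33.40°
edge 0: e_0 = (+1.51, +3.93);  n_0 = (+0.9335, -0.3587)
edge 3: e_3 = (+2.36, -1.46);  n_3 = (-0.5261, -0.8504)
∠(n_0, n_3) = 100.72°
δ = |180° − 100.72°| = 79.28°
79.28° > 2α = 33.40°  →  invalid

δ = 79.28°, invalid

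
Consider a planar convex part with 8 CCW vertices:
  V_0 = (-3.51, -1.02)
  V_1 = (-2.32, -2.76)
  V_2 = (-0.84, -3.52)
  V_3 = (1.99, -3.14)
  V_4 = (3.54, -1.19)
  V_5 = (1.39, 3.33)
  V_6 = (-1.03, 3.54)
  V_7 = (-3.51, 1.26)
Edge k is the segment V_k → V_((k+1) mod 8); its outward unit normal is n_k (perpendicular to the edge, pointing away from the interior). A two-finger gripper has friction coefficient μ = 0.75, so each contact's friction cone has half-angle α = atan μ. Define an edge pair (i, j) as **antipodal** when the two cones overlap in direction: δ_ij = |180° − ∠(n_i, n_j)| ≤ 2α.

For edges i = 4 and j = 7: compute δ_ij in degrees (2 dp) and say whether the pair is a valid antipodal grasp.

δ = 25.44°, valid

α = atan 0.75 = 36.87°;  2α = 73.74°
edge 4: e_4 = (-2.15, +4.52);  n_4 = (+0.9030, +0.4295)
edge 7: e_7 = (+0.00, -2.28);  n_7 = (-1.0000, -0.0000)
∠(n_4, n_7) = 154.56°
δ = |180° − 154.56°| = 25.44°
25.44° ≤ 2α = 73.74°  →  valid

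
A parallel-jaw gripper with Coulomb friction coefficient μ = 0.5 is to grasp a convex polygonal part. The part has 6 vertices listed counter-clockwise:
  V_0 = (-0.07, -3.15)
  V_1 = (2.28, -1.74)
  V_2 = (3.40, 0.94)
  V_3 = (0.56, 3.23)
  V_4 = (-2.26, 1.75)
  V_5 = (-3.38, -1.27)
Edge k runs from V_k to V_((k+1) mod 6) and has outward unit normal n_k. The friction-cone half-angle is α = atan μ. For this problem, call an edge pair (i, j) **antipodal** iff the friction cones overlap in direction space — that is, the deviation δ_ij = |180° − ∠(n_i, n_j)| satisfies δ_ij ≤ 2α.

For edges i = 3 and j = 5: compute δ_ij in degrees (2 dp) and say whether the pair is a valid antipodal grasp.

δ = 57.29°, invalid

α = atan 0.5 = 26.57°;  2α = 53.13°
edge 3: e_3 = (-2.82, -1.48);  n_3 = (-0.4647, +0.8855)
edge 5: e_5 = (+3.31, -1.88);  n_5 = (-0.4939, -0.8695)
∠(n_3, n_5) = 122.71°
δ = |180° − 122.71°| = 57.29°
57.29° > 2α = 53.13°  →  invalid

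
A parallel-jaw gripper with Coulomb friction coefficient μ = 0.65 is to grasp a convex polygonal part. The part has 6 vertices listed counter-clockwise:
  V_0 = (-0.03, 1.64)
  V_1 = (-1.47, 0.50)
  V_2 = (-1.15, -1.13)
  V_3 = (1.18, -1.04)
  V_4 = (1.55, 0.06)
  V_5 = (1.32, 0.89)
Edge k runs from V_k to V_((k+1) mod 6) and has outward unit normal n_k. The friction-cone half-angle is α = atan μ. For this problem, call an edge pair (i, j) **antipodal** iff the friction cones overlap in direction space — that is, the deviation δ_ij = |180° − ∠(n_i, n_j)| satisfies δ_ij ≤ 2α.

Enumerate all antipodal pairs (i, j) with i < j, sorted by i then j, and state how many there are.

count = 6; pairs: (0,2), (0,3), (1,3), (1,4), (1,5), (2,5)

α = atan 0.65 = 33.02°;  2α = 66.05°
n_0 = (-0.6207, +0.7840)
n_1 = (-0.9813, -0.1926)
n_2 = (+0.0386, -0.9993)
n_3 = (+0.9478, -0.3188)
n_4 = (+0.9637, +0.2670)
n_5 = (+0.4856, +0.8742)
  (0,1): δ = 117.26°  ·
  (0,2): δ = 36.16°  ✓
  (0,3): δ = 33.04°  ✓
  (0,4): δ = 67.12°  ·
  (0,5): δ = 112.58°  ·
  (1,2): δ = 98.89°  ·
  (1,3): δ = 29.70°  ✓
  (1,4): δ = 4.38°  ✓
  (1,5): δ = 49.84°  ✓
  (2,3): δ = 110.80°  ·
  (2,4): δ = 76.72°  ·
  (2,5): δ = 31.27°  ✓
  (3,4): δ = 145.92°  ·
  (3,5): δ = 100.46°  ·
  (4,5): δ = 134.54°  ·
antipodal pairs: 6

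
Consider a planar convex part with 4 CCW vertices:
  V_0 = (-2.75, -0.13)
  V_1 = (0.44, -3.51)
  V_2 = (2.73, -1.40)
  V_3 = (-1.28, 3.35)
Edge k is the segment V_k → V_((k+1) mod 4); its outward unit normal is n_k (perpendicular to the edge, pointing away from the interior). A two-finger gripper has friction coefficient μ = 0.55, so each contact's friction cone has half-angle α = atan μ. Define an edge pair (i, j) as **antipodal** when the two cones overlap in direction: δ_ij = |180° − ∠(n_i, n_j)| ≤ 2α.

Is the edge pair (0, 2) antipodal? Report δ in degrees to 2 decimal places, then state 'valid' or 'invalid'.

δ = 3.17°, valid

α = atan 0.55 = 28.81°;  2α = 57.62°
edge 0: e_0 = (+3.19, -3.38);  n_0 = (-0.7273, -0.6864)
edge 2: e_2 = (-4.01, +4.75);  n_2 = (+0.7641, +0.6451)
∠(n_0, n_2) = 176.83°
δ = |180° − 176.83°| = 3.17°
3.17° ≤ 2α = 57.62°  →  valid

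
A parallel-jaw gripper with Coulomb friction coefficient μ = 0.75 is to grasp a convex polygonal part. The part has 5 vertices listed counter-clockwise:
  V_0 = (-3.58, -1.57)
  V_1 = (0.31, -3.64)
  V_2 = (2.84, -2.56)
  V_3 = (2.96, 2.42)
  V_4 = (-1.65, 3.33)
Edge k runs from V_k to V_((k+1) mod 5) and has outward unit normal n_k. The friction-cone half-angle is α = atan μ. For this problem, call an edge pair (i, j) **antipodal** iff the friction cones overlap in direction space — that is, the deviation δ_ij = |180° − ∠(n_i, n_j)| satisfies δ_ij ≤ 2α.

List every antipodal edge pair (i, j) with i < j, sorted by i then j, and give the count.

α = atan 0.75 = 36.87°;  2α = 73.74°
n_0 = (-0.4698, -0.8828)
n_1 = (+0.3926, -0.9197)
n_2 = (+0.9997, -0.0241)
n_3 = (+0.1937, +0.9811)
n_4 = (-0.9304, +0.3665)
  (0,1): δ = 128.86°  ·
  (0,2): δ = 63.36°  ✓
  (0,3): δ = 16.85°  ✓
  (0,4): δ = 96.52°  ·
  (1,2): δ = 114.50°  ·
  (1,3): δ = 34.28°  ✓
  (1,4): δ = 45.39°  ✓
  (2,3): δ = 99.79°  ·
  (2,4): δ = 20.12°  ✓
  (3,4): δ = 100.33°  ·
antipodal pairs: 5

count = 5; pairs: (0,2), (0,3), (1,3), (1,4), (2,4)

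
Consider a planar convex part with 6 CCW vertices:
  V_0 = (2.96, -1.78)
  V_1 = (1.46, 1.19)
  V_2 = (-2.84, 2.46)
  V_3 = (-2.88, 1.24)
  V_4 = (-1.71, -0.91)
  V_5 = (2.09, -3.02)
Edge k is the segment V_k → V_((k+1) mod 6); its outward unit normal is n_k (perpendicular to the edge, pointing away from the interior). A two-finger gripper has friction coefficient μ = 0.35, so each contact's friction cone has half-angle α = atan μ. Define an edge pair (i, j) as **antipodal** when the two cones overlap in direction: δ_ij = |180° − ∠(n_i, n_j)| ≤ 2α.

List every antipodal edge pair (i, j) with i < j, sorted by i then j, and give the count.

count = 5; pairs: (0,2), (0,3), (0,4), (1,4), (2,5)

α = atan 0.35 = 19.29°;  2α = 38.58°
n_0 = (+0.8926, +0.4508)
n_1 = (+0.2833, +0.9590)
n_2 = (-0.9995, +0.0328)
n_3 = (-0.8784, -0.4780)
n_4 = (-0.4854, -0.8743)
n_5 = (+0.8186, -0.5743)
  (0,1): δ = 133.25°  ·
  (0,2): δ = 28.67°  ✓
  (0,3): δ = 1.76°  ✓
  (0,4): δ = 34.16°  ✓
  (0,5): δ = 118.15°  ·
  (1,2): δ = 75.42°  ·
  (1,3): δ = 44.99°  ·
  (1,4): δ = 12.59°  ✓
  (1,5): δ = 71.40°  ·
  (2,3): δ = 149.57°  ·
  (2,4): δ = 117.16°  ·
  (2,5): δ = 33.18°  ✓
  (3,4): δ = 147.60°  ·
  (3,5): δ = 63.61°  ·
  (4,5): δ = 96.01°  ·
antipodal pairs: 5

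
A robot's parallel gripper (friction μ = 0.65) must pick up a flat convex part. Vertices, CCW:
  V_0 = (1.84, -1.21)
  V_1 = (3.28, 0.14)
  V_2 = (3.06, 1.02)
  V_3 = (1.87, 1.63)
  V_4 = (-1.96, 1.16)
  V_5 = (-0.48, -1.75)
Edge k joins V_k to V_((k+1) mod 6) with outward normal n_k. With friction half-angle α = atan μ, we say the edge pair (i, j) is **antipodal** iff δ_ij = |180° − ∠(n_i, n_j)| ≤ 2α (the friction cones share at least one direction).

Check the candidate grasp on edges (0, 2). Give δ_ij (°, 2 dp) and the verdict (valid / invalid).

δ = 70.29°, invalid

α = atan 0.65 = 33.02°;  2α = 66.05°
edge 0: e_0 = (+1.44, +1.35);  n_0 = (+0.6839, -0.7295)
edge 2: e_2 = (-1.19, +0.61);  n_2 = (+0.4562, +0.8899)
∠(n_0, n_2) = 109.71°
δ = |180° − 109.71°| = 70.29°
70.29° > 2α = 66.05°  →  invalid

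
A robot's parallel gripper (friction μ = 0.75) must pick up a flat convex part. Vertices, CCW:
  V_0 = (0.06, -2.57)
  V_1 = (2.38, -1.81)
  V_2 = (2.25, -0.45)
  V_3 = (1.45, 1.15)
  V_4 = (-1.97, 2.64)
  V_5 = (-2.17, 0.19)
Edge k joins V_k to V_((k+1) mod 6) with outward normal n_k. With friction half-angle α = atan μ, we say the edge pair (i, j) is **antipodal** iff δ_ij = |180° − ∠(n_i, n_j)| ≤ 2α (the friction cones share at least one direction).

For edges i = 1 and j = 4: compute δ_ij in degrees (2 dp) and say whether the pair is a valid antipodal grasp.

δ = 10.13°, valid

α = atan 0.75 = 36.87°;  2α = 73.74°
edge 1: e_1 = (-0.13, +1.36);  n_1 = (+0.9955, +0.0952)
edge 4: e_4 = (-0.20, -2.45);  n_4 = (-0.9967, +0.0814)
∠(n_1, n_4) = 169.87°
δ = |180° − 169.87°| = 10.13°
10.13° ≤ 2α = 73.74°  →  valid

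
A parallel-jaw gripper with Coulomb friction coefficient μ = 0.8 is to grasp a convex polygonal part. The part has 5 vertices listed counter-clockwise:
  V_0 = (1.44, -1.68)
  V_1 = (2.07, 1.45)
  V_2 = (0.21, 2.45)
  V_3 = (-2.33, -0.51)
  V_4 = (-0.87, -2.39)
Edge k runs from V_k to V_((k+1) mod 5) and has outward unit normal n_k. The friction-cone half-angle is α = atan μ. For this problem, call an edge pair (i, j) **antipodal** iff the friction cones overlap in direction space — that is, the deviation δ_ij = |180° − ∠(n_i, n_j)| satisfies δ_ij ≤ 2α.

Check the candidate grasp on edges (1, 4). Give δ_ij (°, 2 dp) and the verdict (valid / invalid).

α = atan 0.8 = 38.66°;  2α = 77.32°
edge 1: e_1 = (-1.86, +1.00);  n_1 = (+0.4735, +0.8808)
edge 4: e_4 = (+2.31, +0.71);  n_4 = (+0.2938, -0.9559)
∠(n_1, n_4) = 134.65°
δ = |180° − 134.65°| = 45.35°
45.35° ≤ 2α = 77.32°  →  valid

δ = 45.35°, valid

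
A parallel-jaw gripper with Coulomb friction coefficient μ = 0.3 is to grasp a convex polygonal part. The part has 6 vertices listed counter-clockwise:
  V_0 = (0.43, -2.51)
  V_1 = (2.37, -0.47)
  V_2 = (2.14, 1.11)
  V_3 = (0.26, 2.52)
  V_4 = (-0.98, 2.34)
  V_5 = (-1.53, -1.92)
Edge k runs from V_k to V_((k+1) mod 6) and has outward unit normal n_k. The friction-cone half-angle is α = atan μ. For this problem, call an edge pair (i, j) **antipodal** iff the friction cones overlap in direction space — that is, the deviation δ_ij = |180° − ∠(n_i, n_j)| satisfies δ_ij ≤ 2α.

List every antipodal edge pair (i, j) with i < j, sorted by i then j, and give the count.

α = atan 0.3 = 16.70°;  2α = 33.40°
n_0 = (+0.7246, -0.6891)
n_1 = (+0.9896, +0.1441)
n_2 = (+0.6000, +0.8000)
n_3 = (-0.1437, +0.9896)
n_4 = (-0.9918, +0.1280)
n_5 = (-0.2882, -0.9576)
  (0,1): δ = 128.16°  ·
  (0,2): δ = 83.31°  ·
  (0,3): δ = 38.18°  ·
  (0,4): δ = 36.20°  ·
  (0,5): δ = 116.81°  ·
  (1,2): δ = 135.15°  ·
  (1,3): δ = 90.02°  ·
  (1,4): δ = 15.64°  ✓
  (1,5): δ = 64.96°  ·
  (2,3): δ = 134.87°  ·
  (2,4): δ = 60.49°  ·
  (2,5): δ = 20.12°  ✓
  (3,4): δ = 105.62°  ·
  (3,5): δ = 25.01°  ✓
  (4,5): δ = 99.40°  ·
antipodal pairs: 3

count = 3; pairs: (1,4), (2,5), (3,5)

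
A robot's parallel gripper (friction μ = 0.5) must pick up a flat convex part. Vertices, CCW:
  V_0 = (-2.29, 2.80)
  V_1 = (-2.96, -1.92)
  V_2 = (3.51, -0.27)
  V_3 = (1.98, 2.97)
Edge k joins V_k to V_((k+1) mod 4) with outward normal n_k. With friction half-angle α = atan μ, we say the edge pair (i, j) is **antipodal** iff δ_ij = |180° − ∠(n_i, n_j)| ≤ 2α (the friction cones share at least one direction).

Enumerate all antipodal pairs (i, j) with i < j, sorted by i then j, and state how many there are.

α = atan 0.5 = 26.57°;  2α = 53.13°
n_0 = (-0.9901, +0.1405)
n_1 = (+0.2471, -0.9690)
n_2 = (+0.9042, +0.4270)
n_3 = (-0.0398, +0.9992)
  (0,1): δ = 67.61°  ·
  (0,2): δ = 33.36°  ✓
  (0,3): δ = 100.36°  ·
  (1,2): δ = 79.03°  ·
  (1,3): δ = 12.03°  ✓
  (2,3): δ = 113.00°  ·
antipodal pairs: 2

count = 2; pairs: (0,2), (1,3)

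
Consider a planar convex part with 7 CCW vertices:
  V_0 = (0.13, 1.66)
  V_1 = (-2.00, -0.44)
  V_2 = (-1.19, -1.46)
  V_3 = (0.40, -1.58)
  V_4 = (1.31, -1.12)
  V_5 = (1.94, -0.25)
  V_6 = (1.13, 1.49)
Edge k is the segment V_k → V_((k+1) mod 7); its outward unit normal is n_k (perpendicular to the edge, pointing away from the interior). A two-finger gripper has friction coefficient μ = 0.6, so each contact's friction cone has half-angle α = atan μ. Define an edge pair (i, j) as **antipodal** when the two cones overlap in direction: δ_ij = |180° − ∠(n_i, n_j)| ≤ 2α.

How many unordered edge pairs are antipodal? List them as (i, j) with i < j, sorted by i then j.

count = 8; pairs: (0,2), (0,3), (0,4), (1,5), (1,6), (2,5), (2,6), (3,6)

α = atan 0.6 = 30.96°;  2α = 61.93°
n_0 = (-0.7021, +0.7121)
n_1 = (-0.7831, -0.6219)
n_2 = (-0.0753, -0.9972)
n_3 = (+0.4511, -0.8925)
n_4 = (+0.8099, -0.5865)
n_5 = (+0.9066, +0.4220)
n_6 = (+0.1676, +0.9859)
  (0,1): δ = 96.14°  ·
  (0,2): δ = 48.91°  ✓
  (0,3): δ = 17.78°  ✓
  (0,4): δ = 9.50°  ✓
  (0,5): δ = 70.37°  ·
  (0,6): δ = 125.76°  ·
  (1,2): δ = 132.77°  ·
  (1,3): δ = 101.64°  ·
  (1,4): δ = 74.36°  ·
  (1,5): δ = 13.49°  ✓
  (1,6): δ = 41.90°  ✓
  (2,3): δ = 148.87°  ·
  (2,4): δ = 121.59°  ·
  (2,5): δ = 60.72°  ✓
  (2,6): δ = 5.33°  ✓
  (3,4): δ = 152.73°  ·
  (3,5): δ = 91.85°  ·
  (3,6): δ = 36.46°  ✓
  (4,5): δ = 119.13°  ·
  (4,6): δ = 63.74°  ·
  (5,6): δ = 124.61°  ·
antipodal pairs: 8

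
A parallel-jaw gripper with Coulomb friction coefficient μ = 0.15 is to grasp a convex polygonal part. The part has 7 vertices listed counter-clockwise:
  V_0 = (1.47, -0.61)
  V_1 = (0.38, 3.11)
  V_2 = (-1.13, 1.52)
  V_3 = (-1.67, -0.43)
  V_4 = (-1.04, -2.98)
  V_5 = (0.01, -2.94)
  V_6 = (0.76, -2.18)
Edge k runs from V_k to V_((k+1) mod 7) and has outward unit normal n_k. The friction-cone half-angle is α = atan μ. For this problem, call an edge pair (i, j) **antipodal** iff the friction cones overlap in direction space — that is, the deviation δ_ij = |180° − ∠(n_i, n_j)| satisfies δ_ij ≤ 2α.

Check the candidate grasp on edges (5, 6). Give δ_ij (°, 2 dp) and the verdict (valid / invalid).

α = atan 0.15 = 8.53°;  2α = 17.06°
edge 5: e_5 = (+0.75, +0.76);  n_5 = (+0.7118, -0.7024)
edge 6: e_6 = (+0.71, +1.57);  n_6 = (+0.9112, -0.4121)
∠(n_5, n_6) = 20.29°
δ = |180° − 20.29°| = 159.71°
159.71° > 2α = 17.06°  →  invalid

δ = 159.71°, invalid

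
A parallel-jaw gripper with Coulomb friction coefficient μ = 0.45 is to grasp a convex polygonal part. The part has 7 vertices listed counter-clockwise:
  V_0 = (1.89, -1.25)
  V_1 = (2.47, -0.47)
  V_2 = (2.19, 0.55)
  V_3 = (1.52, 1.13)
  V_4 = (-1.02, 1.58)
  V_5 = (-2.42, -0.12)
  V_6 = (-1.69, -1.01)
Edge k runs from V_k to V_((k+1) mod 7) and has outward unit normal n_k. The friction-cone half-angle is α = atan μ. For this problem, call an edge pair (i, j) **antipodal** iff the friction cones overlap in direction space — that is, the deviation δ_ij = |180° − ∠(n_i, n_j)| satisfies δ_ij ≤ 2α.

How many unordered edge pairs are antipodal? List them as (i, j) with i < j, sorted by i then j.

count = 6; pairs: (0,4), (1,5), (2,5), (2,6), (3,5), (3,6)

α = atan 0.45 = 24.23°;  2α = 48.46°
n_0 = (+0.8025, -0.5967)
n_1 = (+0.9643, +0.2647)
n_2 = (+0.6545, +0.7561)
n_3 = (+0.1744, +0.9847)
n_4 = (-0.7719, +0.6357)
n_5 = (-0.7732, -0.6342)
n_6 = (-0.0669, -0.9978)
  (0,1): δ = 128.02°  ·
  (0,2): δ = 94.25°  ·
  (0,3): δ = 63.41°  ·
  (0,4): δ = 2.84°  ✓
  (0,5): δ = 75.99°  ·
  (0,6): δ = 122.80°  ·
  (1,2): δ = 146.23°  ·
  (1,3): δ = 115.40°  ·
  (1,4): δ = 54.82°  ·
  (1,5): δ = 24.01°  ✓
  (1,6): δ = 70.81°  ·
  (2,3): δ = 149.16°  ·
  (2,4): δ = 88.59°  ·
  (2,5): δ = 9.76°  ✓
  (2,6): δ = 37.05°  ✓
  (3,4): δ = 119.43°  ·
  (3,5): δ = 40.59°  ✓
  (3,6): δ = 6.21°  ✓
  (4,5): δ = 101.17°  ·
  (4,6): δ = 54.36°  ·
  (5,6): δ = 133.19°  ·
antipodal pairs: 6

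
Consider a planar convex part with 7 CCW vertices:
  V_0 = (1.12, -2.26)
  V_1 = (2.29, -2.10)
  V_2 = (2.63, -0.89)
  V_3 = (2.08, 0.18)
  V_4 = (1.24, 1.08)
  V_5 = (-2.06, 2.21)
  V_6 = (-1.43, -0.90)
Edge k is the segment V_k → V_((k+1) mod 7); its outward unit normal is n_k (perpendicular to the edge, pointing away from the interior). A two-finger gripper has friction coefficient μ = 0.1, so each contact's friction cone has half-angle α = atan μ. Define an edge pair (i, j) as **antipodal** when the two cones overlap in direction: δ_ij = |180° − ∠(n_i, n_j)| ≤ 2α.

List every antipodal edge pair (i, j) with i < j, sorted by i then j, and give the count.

count = 1; pairs: (4,6)

α = atan 0.1 = 5.71°;  2α = 11.42°
n_0 = (+0.1355, -0.9908)
n_1 = (+0.9627, -0.2705)
n_2 = (+0.8894, +0.4572)
n_3 = (+0.7311, +0.6823)
n_4 = (+0.3240, +0.9461)
n_5 = (-0.9801, -0.1985)
n_6 = (-0.4706, -0.8824)
  (0,1): δ = 113.48°  ·
  (0,2): δ = 70.58°  ·
  (0,3): δ = 54.76°  ·
  (0,4): δ = 26.69°  ·
  (0,5): δ = 93.66°  ·
  (0,6): δ = 144.14°  ·
  (1,2): δ = 137.10°  ·
  (1,3): δ = 121.28°  ·
  (1,4): δ = 93.21°  ·
  (1,5): δ = 27.15°  ·
  (1,6): δ = 77.62°  ·
  (2,3): δ = 164.18°  ·
  (2,4): δ = 136.11°  ·
  (2,5): δ = 15.75°  ·
  (2,6): δ = 34.72°  ·
  (3,4): δ = 151.93°  ·
  (3,5): δ = 31.57°  ·
  (3,6): δ = 18.90°  ·
  (4,5): δ = 59.65°  ·
  (4,6): δ = 9.17°  ✓
  (5,6): δ = 129.52°  ·
antipodal pairs: 1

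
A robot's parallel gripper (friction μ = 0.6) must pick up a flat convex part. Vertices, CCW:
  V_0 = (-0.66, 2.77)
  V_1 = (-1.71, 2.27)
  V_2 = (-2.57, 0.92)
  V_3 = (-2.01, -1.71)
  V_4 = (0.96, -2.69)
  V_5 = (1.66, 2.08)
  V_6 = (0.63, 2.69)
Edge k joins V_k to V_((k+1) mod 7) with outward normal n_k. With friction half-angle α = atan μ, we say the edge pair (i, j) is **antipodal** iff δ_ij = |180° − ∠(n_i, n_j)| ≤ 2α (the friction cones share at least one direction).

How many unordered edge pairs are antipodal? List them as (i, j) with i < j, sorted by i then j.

count = 7; pairs: (0,3), (0,4), (1,4), (2,4), (2,5), (3,5), (3,6)

α = atan 0.6 = 30.96°;  2α = 61.93°
n_0 = (-0.4299, +0.9029)
n_1 = (-0.8434, +0.5373)
n_2 = (-0.9781, -0.2083)
n_3 = (-0.3133, -0.9496)
n_4 = (+0.9894, -0.1452)
n_5 = (+0.5096, +0.8604)
n_6 = (+0.0619, +0.9981)
  (0,1): δ = 147.96°  ·
  (0,2): δ = 103.44°  ·
  (0,3): δ = 43.72°  ✓
  (0,4): δ = 56.19°  ✓
  (0,5): δ = 123.90°  ·
  (0,6): δ = 150.99°  ·
  (1,2): δ = 135.48°  ·
  (1,3): δ = 75.76°  ·
  (1,4): δ = 24.15°  ✓
  (1,5): δ = 91.86°  ·
  (1,6): δ = 118.95°  ·
  (2,3): δ = 120.28°  ·
  (2,4): δ = 20.37°  ✓
  (2,5): δ = 47.34°  ✓
  (2,6): δ = 74.43°  ·
  (3,4): δ = 80.09°  ·
  (3,5): δ = 12.37°  ✓
  (3,6): δ = 14.71°  ✓
  (4,5): δ = 112.29°  ·
  (4,6): δ = 85.20°  ·
  (5,6): δ = 152.91°  ·
antipodal pairs: 7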